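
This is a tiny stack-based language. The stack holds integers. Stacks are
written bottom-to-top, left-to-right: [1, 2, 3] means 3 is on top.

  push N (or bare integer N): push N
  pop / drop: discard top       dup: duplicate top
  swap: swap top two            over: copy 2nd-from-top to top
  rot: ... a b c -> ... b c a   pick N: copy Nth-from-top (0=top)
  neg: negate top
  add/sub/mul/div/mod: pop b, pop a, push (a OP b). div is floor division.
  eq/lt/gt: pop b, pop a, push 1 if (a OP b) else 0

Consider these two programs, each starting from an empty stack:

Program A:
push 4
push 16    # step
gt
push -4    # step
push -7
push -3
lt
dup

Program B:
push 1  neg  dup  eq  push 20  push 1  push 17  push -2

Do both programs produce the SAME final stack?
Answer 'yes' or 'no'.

Answer: no

Derivation:
Program A trace:
  After 'push 4': [4]
  After 'push 16': [4, 16]
  After 'gt': [0]
  After 'push -4': [0, -4]
  After 'push -7': [0, -4, -7]
  After 'push -3': [0, -4, -7, -3]
  After 'lt': [0, -4, 1]
  After 'dup': [0, -4, 1, 1]
Program A final stack: [0, -4, 1, 1]

Program B trace:
  After 'push 1': [1]
  After 'neg': [-1]
  After 'dup': [-1, -1]
  After 'eq': [1]
  After 'push 20': [1, 20]
  After 'push 1': [1, 20, 1]
  After 'push 17': [1, 20, 1, 17]
  After 'push -2': [1, 20, 1, 17, -2]
Program B final stack: [1, 20, 1, 17, -2]
Same: no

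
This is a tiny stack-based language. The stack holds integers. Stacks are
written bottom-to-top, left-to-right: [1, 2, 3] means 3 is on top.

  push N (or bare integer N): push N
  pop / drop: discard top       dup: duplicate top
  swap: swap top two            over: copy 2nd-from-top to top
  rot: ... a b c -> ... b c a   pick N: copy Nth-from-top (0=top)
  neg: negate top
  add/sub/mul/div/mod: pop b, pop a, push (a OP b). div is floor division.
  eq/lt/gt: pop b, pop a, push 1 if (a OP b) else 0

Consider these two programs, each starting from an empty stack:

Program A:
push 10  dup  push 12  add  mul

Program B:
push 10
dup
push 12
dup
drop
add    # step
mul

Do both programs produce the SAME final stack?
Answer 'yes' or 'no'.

Program A trace:
  After 'push 10': [10]
  After 'dup': [10, 10]
  After 'push 12': [10, 10, 12]
  After 'add': [10, 22]
  After 'mul': [220]
Program A final stack: [220]

Program B trace:
  After 'push 10': [10]
  After 'dup': [10, 10]
  After 'push 12': [10, 10, 12]
  After 'dup': [10, 10, 12, 12]
  After 'drop': [10, 10, 12]
  After 'add': [10, 22]
  After 'mul': [220]
Program B final stack: [220]
Same: yes

Answer: yes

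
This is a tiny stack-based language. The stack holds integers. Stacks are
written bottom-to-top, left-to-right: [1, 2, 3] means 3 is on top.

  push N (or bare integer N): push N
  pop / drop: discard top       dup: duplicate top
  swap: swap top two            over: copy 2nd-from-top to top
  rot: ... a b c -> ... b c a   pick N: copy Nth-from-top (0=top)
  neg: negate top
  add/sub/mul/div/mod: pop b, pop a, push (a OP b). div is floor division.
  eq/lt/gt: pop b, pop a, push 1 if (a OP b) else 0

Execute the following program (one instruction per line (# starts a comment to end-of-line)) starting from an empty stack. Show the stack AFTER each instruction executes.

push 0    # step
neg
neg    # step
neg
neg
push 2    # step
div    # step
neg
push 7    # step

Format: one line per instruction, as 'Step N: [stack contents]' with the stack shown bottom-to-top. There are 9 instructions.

Step 1: [0]
Step 2: [0]
Step 3: [0]
Step 4: [0]
Step 5: [0]
Step 6: [0, 2]
Step 7: [0]
Step 8: [0]
Step 9: [0, 7]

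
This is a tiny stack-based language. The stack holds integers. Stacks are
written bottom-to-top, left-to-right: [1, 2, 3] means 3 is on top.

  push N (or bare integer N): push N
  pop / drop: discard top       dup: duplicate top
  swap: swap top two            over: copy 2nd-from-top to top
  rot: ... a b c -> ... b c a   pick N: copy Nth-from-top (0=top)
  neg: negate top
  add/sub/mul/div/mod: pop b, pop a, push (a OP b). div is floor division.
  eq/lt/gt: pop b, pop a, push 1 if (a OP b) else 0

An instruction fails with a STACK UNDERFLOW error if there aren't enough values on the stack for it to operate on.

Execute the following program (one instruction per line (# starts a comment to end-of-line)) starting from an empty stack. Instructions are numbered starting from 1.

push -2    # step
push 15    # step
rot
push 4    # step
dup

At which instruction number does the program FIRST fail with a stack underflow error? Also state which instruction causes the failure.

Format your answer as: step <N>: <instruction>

Answer: step 3: rot

Derivation:
Step 1 ('push -2'): stack = [-2], depth = 1
Step 2 ('push 15'): stack = [-2, 15], depth = 2
Step 3 ('rot'): needs 3 value(s) but depth is 2 — STACK UNDERFLOW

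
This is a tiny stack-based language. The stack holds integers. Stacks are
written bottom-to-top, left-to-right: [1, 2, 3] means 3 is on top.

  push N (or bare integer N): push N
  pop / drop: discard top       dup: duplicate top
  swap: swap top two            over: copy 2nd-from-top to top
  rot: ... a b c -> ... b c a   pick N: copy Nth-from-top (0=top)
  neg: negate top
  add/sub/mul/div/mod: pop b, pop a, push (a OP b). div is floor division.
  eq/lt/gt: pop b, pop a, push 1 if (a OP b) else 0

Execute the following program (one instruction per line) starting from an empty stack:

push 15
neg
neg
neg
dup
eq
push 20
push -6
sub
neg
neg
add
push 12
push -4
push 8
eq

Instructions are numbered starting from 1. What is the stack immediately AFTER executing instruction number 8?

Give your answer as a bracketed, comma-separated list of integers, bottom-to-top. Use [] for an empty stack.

Step 1 ('push 15'): [15]
Step 2 ('neg'): [-15]
Step 3 ('neg'): [15]
Step 4 ('neg'): [-15]
Step 5 ('dup'): [-15, -15]
Step 6 ('eq'): [1]
Step 7 ('push 20'): [1, 20]
Step 8 ('push -6'): [1, 20, -6]

Answer: [1, 20, -6]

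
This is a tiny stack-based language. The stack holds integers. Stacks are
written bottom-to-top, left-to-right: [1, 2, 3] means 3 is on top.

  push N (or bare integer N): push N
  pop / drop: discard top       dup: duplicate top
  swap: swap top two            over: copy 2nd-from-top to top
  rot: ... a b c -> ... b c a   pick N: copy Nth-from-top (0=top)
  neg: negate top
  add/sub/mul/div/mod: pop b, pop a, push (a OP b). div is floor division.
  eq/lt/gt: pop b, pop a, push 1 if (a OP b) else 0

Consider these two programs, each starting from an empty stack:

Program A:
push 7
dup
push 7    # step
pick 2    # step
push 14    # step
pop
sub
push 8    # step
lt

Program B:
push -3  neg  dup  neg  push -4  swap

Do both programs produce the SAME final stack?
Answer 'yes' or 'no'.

Program A trace:
  After 'push 7': [7]
  After 'dup': [7, 7]
  After 'push 7': [7, 7, 7]
  After 'pick 2': [7, 7, 7, 7]
  After 'push 14': [7, 7, 7, 7, 14]
  After 'pop': [7, 7, 7, 7]
  After 'sub': [7, 7, 0]
  After 'push 8': [7, 7, 0, 8]
  After 'lt': [7, 7, 1]
Program A final stack: [7, 7, 1]

Program B trace:
  After 'push -3': [-3]
  After 'neg': [3]
  After 'dup': [3, 3]
  After 'neg': [3, -3]
  After 'push -4': [3, -3, -4]
  After 'swap': [3, -4, -3]
Program B final stack: [3, -4, -3]
Same: no

Answer: no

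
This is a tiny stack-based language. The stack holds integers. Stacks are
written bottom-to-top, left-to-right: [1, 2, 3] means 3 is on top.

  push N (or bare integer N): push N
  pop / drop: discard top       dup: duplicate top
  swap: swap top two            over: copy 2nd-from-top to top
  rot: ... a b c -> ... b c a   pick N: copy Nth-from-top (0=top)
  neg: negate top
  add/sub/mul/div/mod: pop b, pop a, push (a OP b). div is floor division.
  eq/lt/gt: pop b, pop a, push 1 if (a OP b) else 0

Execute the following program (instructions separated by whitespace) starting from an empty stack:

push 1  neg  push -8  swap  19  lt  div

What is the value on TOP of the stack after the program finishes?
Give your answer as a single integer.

After 'push 1': [1]
After 'neg': [-1]
After 'push -8': [-1, -8]
After 'swap': [-8, -1]
After 'push 19': [-8, -1, 19]
After 'lt': [-8, 1]
After 'div': [-8]

Answer: -8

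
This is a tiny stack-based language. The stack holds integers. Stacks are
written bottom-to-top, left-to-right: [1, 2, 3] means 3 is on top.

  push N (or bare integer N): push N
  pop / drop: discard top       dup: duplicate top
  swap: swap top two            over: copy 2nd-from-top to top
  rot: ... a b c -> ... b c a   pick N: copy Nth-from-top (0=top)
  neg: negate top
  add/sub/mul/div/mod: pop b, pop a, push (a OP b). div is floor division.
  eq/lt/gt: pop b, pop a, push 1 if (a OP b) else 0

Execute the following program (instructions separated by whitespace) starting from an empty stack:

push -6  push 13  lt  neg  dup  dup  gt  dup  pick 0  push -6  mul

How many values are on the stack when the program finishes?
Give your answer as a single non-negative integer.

After 'push -6': stack = [-6] (depth 1)
After 'push 13': stack = [-6, 13] (depth 2)
After 'lt': stack = [1] (depth 1)
After 'neg': stack = [-1] (depth 1)
After 'dup': stack = [-1, -1] (depth 2)
After 'dup': stack = [-1, -1, -1] (depth 3)
After 'gt': stack = [-1, 0] (depth 2)
After 'dup': stack = [-1, 0, 0] (depth 3)
After 'pick 0': stack = [-1, 0, 0, 0] (depth 4)
After 'push -6': stack = [-1, 0, 0, 0, -6] (depth 5)
After 'mul': stack = [-1, 0, 0, 0] (depth 4)

Answer: 4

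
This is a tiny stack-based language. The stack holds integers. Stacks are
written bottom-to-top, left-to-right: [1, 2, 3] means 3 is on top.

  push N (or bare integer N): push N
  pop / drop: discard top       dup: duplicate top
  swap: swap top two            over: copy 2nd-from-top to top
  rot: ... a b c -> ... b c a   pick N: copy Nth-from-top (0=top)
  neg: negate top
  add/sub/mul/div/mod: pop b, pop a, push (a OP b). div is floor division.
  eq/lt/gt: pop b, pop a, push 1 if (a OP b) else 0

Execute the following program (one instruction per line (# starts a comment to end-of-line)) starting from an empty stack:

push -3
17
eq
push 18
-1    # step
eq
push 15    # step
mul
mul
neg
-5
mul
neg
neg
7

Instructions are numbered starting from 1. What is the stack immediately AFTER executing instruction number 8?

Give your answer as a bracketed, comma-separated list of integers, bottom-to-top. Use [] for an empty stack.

Answer: [0, 0]

Derivation:
Step 1 ('push -3'): [-3]
Step 2 ('17'): [-3, 17]
Step 3 ('eq'): [0]
Step 4 ('push 18'): [0, 18]
Step 5 ('-1'): [0, 18, -1]
Step 6 ('eq'): [0, 0]
Step 7 ('push 15'): [0, 0, 15]
Step 8 ('mul'): [0, 0]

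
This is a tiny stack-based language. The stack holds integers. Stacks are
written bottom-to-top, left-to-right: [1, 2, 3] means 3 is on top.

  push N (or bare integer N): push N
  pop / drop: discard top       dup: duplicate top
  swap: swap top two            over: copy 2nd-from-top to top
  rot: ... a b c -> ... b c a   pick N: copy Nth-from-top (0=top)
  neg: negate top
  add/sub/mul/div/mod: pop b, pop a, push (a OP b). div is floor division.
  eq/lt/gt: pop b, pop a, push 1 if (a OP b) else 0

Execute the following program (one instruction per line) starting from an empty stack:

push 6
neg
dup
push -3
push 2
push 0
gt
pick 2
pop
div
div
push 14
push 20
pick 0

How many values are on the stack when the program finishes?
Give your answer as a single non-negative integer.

After 'push 6': stack = [6] (depth 1)
After 'neg': stack = [-6] (depth 1)
After 'dup': stack = [-6, -6] (depth 2)
After 'push -3': stack = [-6, -6, -3] (depth 3)
After 'push 2': stack = [-6, -6, -3, 2] (depth 4)
After 'push 0': stack = [-6, -6, -3, 2, 0] (depth 5)
After 'gt': stack = [-6, -6, -3, 1] (depth 4)
After 'pick 2': stack = [-6, -6, -3, 1, -6] (depth 5)
After 'pop': stack = [-6, -6, -3, 1] (depth 4)
After 'div': stack = [-6, -6, -3] (depth 3)
After 'div': stack = [-6, 2] (depth 2)
After 'push 14': stack = [-6, 2, 14] (depth 3)
After 'push 20': stack = [-6, 2, 14, 20] (depth 4)
After 'pick 0': stack = [-6, 2, 14, 20, 20] (depth 5)

Answer: 5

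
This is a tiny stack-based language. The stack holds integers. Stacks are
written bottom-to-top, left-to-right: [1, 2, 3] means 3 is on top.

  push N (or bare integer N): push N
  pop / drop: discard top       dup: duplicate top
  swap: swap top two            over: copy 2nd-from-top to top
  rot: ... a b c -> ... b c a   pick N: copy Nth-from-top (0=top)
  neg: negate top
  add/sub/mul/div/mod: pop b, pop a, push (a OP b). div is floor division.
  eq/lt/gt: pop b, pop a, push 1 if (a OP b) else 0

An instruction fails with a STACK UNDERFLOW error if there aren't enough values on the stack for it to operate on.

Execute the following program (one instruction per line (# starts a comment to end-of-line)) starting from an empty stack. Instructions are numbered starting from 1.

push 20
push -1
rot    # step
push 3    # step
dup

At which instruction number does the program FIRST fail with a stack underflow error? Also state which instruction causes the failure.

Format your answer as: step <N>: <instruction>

Answer: step 3: rot

Derivation:
Step 1 ('push 20'): stack = [20], depth = 1
Step 2 ('push -1'): stack = [20, -1], depth = 2
Step 3 ('rot'): needs 3 value(s) but depth is 2 — STACK UNDERFLOW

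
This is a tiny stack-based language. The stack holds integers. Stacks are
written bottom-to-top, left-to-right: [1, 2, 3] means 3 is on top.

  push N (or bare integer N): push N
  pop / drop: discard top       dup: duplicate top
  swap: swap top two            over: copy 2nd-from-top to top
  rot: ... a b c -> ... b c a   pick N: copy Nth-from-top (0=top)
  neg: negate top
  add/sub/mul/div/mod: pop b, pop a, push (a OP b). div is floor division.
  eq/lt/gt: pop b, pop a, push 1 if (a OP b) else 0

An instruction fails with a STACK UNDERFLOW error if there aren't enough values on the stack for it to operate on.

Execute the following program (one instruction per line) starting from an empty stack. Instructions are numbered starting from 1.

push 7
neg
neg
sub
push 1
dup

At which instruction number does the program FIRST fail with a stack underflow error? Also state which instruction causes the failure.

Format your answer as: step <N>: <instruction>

Step 1 ('push 7'): stack = [7], depth = 1
Step 2 ('neg'): stack = [-7], depth = 1
Step 3 ('neg'): stack = [7], depth = 1
Step 4 ('sub'): needs 2 value(s) but depth is 1 — STACK UNDERFLOW

Answer: step 4: sub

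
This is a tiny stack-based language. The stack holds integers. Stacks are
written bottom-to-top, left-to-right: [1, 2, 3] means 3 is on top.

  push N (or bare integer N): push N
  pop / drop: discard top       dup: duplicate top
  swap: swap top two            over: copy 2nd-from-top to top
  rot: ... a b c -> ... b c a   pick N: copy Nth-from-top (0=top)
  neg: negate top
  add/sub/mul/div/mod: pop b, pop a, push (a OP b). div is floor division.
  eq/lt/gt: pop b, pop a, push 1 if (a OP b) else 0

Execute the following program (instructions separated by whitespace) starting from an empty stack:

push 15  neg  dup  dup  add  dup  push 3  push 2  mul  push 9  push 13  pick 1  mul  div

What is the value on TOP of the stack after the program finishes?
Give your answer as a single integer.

Answer: 0

Derivation:
After 'push 15': [15]
After 'neg': [-15]
After 'dup': [-15, -15]
After 'dup': [-15, -15, -15]
After 'add': [-15, -30]
After 'dup': [-15, -30, -30]
After 'push 3': [-15, -30, -30, 3]
After 'push 2': [-15, -30, -30, 3, 2]
After 'mul': [-15, -30, -30, 6]
After 'push 9': [-15, -30, -30, 6, 9]
After 'push 13': [-15, -30, -30, 6, 9, 13]
After 'pick 1': [-15, -30, -30, 6, 9, 13, 9]
After 'mul': [-15, -30, -30, 6, 9, 117]
After 'div': [-15, -30, -30, 6, 0]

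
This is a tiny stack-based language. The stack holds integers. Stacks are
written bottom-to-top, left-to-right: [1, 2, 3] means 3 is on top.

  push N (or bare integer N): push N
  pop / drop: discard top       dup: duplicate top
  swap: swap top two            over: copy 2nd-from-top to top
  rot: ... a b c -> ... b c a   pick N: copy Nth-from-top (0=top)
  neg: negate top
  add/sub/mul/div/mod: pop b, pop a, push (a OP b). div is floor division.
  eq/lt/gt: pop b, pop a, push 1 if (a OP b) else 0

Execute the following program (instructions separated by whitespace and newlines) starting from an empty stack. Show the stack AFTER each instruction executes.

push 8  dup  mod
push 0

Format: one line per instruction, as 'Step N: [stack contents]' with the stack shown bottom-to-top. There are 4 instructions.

Step 1: [8]
Step 2: [8, 8]
Step 3: [0]
Step 4: [0, 0]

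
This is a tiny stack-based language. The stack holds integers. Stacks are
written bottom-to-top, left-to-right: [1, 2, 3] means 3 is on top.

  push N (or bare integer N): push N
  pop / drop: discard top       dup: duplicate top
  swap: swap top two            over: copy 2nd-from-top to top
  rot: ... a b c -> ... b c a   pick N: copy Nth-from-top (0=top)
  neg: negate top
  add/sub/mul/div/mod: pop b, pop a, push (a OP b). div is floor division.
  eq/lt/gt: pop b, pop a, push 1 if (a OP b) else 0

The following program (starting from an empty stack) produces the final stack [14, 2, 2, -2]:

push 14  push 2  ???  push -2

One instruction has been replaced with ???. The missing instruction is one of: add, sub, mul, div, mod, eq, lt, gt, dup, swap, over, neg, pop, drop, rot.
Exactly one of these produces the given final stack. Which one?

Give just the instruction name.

Stack before ???: [14, 2]
Stack after ???:  [14, 2, 2]
The instruction that transforms [14, 2] -> [14, 2, 2] is: dup

Answer: dup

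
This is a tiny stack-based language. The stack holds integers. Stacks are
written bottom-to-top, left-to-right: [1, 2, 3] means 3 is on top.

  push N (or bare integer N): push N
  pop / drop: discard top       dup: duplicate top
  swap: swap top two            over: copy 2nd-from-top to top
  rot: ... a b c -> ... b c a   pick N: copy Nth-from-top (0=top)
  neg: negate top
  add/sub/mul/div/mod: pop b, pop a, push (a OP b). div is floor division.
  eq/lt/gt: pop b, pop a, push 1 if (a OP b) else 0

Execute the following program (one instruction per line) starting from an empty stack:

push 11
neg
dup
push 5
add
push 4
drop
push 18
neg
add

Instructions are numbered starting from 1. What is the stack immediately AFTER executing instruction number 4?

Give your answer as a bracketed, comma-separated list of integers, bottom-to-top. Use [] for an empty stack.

Step 1 ('push 11'): [11]
Step 2 ('neg'): [-11]
Step 3 ('dup'): [-11, -11]
Step 4 ('push 5'): [-11, -11, 5]

Answer: [-11, -11, 5]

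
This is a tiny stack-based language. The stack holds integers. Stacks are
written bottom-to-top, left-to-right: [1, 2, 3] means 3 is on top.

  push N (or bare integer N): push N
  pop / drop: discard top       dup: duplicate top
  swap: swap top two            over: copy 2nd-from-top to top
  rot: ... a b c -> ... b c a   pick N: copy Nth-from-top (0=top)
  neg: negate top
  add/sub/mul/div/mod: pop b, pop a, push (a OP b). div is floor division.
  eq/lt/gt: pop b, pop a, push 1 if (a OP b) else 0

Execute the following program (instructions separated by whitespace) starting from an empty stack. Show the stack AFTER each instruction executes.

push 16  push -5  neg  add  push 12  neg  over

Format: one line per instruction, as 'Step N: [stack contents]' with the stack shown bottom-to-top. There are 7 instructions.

Step 1: [16]
Step 2: [16, -5]
Step 3: [16, 5]
Step 4: [21]
Step 5: [21, 12]
Step 6: [21, -12]
Step 7: [21, -12, 21]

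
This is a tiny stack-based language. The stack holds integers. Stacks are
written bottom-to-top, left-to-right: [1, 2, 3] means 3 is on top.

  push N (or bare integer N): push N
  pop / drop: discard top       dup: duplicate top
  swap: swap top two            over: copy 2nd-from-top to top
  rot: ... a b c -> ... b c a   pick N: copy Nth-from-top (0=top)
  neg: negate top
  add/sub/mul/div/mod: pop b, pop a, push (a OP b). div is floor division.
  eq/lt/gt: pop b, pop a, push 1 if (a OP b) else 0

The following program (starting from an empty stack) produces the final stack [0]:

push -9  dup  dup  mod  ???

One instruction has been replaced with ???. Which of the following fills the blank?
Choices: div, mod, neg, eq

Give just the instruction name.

Answer: eq

Derivation:
Stack before ???: [-9, 0]
Stack after ???:  [0]
Checking each choice:
  div: division by zero
  mod: modulo by zero
  neg: produces [-9, 0]
  eq: MATCH


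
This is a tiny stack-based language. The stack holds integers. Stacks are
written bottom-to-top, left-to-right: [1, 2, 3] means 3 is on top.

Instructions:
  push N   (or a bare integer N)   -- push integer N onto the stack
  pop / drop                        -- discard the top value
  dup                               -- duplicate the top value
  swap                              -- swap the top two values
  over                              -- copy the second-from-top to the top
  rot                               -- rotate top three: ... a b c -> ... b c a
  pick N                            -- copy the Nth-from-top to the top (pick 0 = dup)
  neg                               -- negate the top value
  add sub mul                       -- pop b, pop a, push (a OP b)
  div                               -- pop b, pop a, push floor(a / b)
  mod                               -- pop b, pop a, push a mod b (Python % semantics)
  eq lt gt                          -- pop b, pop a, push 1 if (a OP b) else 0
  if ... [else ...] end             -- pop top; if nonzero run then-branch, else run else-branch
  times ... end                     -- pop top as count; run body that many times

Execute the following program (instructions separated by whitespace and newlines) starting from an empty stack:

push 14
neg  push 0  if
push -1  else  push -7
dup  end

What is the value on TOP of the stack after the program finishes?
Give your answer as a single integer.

Answer: -7

Derivation:
After 'push 14': [14]
After 'neg': [-14]
After 'push 0': [-14, 0]
After 'if': [-14]
After 'push -7': [-14, -7]
After 'dup': [-14, -7, -7]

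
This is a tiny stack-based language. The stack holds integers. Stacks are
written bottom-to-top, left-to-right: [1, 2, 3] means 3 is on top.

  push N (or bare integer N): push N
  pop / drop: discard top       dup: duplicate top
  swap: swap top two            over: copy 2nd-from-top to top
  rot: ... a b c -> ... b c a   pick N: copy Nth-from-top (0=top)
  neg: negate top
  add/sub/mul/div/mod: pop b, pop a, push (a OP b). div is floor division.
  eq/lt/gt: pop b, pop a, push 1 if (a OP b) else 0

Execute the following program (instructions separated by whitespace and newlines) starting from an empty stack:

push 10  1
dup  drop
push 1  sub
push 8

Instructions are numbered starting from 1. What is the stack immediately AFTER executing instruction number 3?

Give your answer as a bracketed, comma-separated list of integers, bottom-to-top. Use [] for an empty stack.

Step 1 ('push 10'): [10]
Step 2 ('1'): [10, 1]
Step 3 ('dup'): [10, 1, 1]

Answer: [10, 1, 1]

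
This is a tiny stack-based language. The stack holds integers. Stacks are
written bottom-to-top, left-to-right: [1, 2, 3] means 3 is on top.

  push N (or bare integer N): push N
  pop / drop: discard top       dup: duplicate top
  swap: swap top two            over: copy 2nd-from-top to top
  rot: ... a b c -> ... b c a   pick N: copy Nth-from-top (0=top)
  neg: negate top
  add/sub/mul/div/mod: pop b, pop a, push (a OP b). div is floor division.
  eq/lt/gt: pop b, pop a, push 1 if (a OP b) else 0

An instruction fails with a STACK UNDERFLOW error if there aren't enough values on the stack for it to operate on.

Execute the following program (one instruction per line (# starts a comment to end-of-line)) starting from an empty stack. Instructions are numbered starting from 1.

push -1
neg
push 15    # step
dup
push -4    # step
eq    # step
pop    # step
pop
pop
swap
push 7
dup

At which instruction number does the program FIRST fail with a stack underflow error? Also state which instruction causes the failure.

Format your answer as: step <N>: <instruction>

Answer: step 10: swap

Derivation:
Step 1 ('push -1'): stack = [-1], depth = 1
Step 2 ('neg'): stack = [1], depth = 1
Step 3 ('push 15'): stack = [1, 15], depth = 2
Step 4 ('dup'): stack = [1, 15, 15], depth = 3
Step 5 ('push -4'): stack = [1, 15, 15, -4], depth = 4
Step 6 ('eq'): stack = [1, 15, 0], depth = 3
Step 7 ('pop'): stack = [1, 15], depth = 2
Step 8 ('pop'): stack = [1], depth = 1
Step 9 ('pop'): stack = [], depth = 0
Step 10 ('swap'): needs 2 value(s) but depth is 0 — STACK UNDERFLOW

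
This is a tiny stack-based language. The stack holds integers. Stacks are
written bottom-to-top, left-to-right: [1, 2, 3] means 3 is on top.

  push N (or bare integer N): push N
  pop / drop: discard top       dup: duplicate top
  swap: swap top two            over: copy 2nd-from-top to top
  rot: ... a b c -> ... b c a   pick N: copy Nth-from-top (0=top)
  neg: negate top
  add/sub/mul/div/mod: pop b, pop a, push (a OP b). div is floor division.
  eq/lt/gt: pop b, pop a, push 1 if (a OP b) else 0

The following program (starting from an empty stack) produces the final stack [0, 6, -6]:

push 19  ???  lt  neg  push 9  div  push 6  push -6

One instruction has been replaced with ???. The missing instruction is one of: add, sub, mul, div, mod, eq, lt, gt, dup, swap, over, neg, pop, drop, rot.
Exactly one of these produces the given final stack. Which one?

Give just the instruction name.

Answer: dup

Derivation:
Stack before ???: [19]
Stack after ???:  [19, 19]
The instruction that transforms [19] -> [19, 19] is: dup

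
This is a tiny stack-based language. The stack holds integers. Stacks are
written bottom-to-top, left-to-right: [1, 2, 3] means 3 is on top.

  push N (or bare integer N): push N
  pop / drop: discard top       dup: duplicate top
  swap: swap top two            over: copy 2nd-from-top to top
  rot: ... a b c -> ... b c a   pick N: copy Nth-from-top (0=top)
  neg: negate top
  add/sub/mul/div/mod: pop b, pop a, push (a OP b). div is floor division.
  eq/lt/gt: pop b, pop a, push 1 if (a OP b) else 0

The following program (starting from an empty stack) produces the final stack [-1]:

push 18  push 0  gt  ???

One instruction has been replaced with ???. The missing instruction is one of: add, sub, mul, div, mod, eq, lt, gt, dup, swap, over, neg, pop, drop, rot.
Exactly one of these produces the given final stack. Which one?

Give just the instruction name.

Stack before ???: [1]
Stack after ???:  [-1]
The instruction that transforms [1] -> [-1] is: neg

Answer: neg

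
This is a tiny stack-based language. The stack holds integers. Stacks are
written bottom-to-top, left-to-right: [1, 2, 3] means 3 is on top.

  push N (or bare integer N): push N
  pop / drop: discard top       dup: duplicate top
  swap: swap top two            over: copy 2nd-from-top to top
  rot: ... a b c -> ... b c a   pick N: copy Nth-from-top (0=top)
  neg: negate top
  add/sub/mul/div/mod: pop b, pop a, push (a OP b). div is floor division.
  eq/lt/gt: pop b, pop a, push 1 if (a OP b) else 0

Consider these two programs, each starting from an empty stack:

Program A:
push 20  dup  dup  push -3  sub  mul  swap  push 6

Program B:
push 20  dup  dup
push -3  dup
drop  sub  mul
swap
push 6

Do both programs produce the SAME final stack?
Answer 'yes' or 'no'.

Program A trace:
  After 'push 20': [20]
  After 'dup': [20, 20]
  After 'dup': [20, 20, 20]
  After 'push -3': [20, 20, 20, -3]
  After 'sub': [20, 20, 23]
  After 'mul': [20, 460]
  After 'swap': [460, 20]
  After 'push 6': [460, 20, 6]
Program A final stack: [460, 20, 6]

Program B trace:
  After 'push 20': [20]
  After 'dup': [20, 20]
  After 'dup': [20, 20, 20]
  After 'push -3': [20, 20, 20, -3]
  After 'dup': [20, 20, 20, -3, -3]
  After 'drop': [20, 20, 20, -3]
  After 'sub': [20, 20, 23]
  After 'mul': [20, 460]
  After 'swap': [460, 20]
  After 'push 6': [460, 20, 6]
Program B final stack: [460, 20, 6]
Same: yes

Answer: yes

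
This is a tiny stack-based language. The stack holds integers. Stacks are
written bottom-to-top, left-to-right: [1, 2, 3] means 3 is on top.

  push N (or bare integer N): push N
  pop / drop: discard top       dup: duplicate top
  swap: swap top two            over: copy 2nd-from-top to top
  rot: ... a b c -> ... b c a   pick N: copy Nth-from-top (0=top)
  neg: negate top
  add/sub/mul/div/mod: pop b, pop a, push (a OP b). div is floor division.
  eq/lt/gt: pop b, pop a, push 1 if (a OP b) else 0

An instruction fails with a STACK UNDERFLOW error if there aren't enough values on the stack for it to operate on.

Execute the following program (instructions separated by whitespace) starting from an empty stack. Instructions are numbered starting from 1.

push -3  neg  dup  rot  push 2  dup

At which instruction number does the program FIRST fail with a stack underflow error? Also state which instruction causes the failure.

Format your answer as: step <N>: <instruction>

Step 1 ('push -3'): stack = [-3], depth = 1
Step 2 ('neg'): stack = [3], depth = 1
Step 3 ('dup'): stack = [3, 3], depth = 2
Step 4 ('rot'): needs 3 value(s) but depth is 2 — STACK UNDERFLOW

Answer: step 4: rot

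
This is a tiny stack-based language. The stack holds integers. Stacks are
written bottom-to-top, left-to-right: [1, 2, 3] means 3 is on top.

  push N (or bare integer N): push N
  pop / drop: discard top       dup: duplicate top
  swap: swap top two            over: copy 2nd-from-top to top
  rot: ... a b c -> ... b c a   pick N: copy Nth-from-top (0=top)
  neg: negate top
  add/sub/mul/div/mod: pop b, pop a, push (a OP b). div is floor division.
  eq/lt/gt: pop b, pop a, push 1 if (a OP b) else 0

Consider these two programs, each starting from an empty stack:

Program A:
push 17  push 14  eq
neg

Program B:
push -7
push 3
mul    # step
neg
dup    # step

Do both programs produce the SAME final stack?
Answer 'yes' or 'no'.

Program A trace:
  After 'push 17': [17]
  After 'push 14': [17, 14]
  After 'eq': [0]
  After 'neg': [0]
Program A final stack: [0]

Program B trace:
  After 'push -7': [-7]
  After 'push 3': [-7, 3]
  After 'mul': [-21]
  After 'neg': [21]
  After 'dup': [21, 21]
Program B final stack: [21, 21]
Same: no

Answer: no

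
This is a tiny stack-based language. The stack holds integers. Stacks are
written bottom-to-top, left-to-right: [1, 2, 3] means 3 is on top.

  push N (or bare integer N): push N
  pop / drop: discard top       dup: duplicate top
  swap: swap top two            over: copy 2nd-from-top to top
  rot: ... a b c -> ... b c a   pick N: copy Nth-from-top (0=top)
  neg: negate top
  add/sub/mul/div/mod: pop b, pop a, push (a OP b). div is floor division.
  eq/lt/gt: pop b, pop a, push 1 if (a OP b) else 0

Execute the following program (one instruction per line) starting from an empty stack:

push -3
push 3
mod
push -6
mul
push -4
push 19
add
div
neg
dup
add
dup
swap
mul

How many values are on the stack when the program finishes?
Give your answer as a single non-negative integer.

Answer: 1

Derivation:
After 'push -3': stack = [-3] (depth 1)
After 'push 3': stack = [-3, 3] (depth 2)
After 'mod': stack = [0] (depth 1)
After 'push -6': stack = [0, -6] (depth 2)
After 'mul': stack = [0] (depth 1)
After 'push -4': stack = [0, -4] (depth 2)
After 'push 19': stack = [0, -4, 19] (depth 3)
After 'add': stack = [0, 15] (depth 2)
After 'div': stack = [0] (depth 1)
After 'neg': stack = [0] (depth 1)
After 'dup': stack = [0, 0] (depth 2)
After 'add': stack = [0] (depth 1)
After 'dup': stack = [0, 0] (depth 2)
After 'swap': stack = [0, 0] (depth 2)
After 'mul': stack = [0] (depth 1)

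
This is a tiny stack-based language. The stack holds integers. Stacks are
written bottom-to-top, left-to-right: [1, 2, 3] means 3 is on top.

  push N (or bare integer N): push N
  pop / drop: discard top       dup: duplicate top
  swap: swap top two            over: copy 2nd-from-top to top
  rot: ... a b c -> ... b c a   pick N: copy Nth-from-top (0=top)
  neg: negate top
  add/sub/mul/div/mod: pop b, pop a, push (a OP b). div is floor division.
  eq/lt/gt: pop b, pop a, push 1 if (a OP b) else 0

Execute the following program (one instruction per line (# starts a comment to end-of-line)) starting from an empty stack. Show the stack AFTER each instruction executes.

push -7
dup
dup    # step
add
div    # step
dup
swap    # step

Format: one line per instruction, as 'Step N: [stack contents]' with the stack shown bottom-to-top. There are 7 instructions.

Step 1: [-7]
Step 2: [-7, -7]
Step 3: [-7, -7, -7]
Step 4: [-7, -14]
Step 5: [0]
Step 6: [0, 0]
Step 7: [0, 0]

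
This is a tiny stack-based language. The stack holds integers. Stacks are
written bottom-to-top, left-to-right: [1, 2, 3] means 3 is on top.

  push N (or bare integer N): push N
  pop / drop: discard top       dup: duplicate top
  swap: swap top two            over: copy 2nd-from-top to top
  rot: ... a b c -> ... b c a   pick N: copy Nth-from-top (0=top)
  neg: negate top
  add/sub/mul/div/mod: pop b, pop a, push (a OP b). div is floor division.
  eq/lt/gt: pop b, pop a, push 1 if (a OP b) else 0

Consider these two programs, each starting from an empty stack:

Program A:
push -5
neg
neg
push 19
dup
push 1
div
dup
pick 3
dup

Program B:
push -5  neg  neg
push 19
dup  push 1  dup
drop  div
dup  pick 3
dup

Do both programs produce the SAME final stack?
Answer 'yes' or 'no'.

Answer: yes

Derivation:
Program A trace:
  After 'push -5': [-5]
  After 'neg': [5]
  After 'neg': [-5]
  After 'push 19': [-5, 19]
  After 'dup': [-5, 19, 19]
  After 'push 1': [-5, 19, 19, 1]
  After 'div': [-5, 19, 19]
  After 'dup': [-5, 19, 19, 19]
  After 'pick 3': [-5, 19, 19, 19, -5]
  After 'dup': [-5, 19, 19, 19, -5, -5]
Program A final stack: [-5, 19, 19, 19, -5, -5]

Program B trace:
  After 'push -5': [-5]
  After 'neg': [5]
  After 'neg': [-5]
  After 'push 19': [-5, 19]
  After 'dup': [-5, 19, 19]
  After 'push 1': [-5, 19, 19, 1]
  After 'dup': [-5, 19, 19, 1, 1]
  After 'drop': [-5, 19, 19, 1]
  After 'div': [-5, 19, 19]
  After 'dup': [-5, 19, 19, 19]
  After 'pick 3': [-5, 19, 19, 19, -5]
  After 'dup': [-5, 19, 19, 19, -5, -5]
Program B final stack: [-5, 19, 19, 19, -5, -5]
Same: yes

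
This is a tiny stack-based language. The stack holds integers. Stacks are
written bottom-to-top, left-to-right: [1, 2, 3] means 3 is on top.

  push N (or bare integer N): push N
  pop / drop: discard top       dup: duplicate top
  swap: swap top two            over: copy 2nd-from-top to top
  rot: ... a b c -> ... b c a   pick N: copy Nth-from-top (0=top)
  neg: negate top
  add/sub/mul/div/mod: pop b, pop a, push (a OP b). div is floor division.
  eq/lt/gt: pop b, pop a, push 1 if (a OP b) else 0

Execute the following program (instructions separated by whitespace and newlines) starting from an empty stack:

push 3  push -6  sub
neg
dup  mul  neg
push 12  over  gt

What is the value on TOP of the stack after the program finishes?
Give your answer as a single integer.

Answer: 1

Derivation:
After 'push 3': [3]
After 'push -6': [3, -6]
After 'sub': [9]
After 'neg': [-9]
After 'dup': [-9, -9]
After 'mul': [81]
After 'neg': [-81]
After 'push 12': [-81, 12]
After 'over': [-81, 12, -81]
After 'gt': [-81, 1]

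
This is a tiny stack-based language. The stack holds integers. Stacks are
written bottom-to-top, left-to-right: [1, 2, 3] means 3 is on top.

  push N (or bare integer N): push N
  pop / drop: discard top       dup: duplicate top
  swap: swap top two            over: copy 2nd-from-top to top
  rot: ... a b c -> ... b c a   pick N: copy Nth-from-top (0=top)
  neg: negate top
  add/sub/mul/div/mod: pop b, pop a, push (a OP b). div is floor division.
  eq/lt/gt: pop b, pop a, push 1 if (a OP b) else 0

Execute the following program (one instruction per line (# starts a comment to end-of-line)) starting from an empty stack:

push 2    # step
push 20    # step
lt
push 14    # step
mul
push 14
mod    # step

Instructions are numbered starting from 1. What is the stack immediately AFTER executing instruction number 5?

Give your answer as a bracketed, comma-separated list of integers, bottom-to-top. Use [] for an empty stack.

Answer: [14]

Derivation:
Step 1 ('push 2'): [2]
Step 2 ('push 20'): [2, 20]
Step 3 ('lt'): [1]
Step 4 ('push 14'): [1, 14]
Step 5 ('mul'): [14]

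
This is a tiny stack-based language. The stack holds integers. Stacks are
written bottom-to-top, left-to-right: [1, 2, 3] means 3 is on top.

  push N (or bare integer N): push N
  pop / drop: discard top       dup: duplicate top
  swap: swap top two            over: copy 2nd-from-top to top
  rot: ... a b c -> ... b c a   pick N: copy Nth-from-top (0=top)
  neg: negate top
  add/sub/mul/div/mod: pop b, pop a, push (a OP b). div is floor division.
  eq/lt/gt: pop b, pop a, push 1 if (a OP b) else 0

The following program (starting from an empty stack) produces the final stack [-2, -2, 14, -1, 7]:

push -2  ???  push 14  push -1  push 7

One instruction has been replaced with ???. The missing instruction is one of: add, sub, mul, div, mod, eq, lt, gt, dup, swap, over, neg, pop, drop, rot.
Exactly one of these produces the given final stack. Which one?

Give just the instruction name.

Answer: dup

Derivation:
Stack before ???: [-2]
Stack after ???:  [-2, -2]
The instruction that transforms [-2] -> [-2, -2] is: dup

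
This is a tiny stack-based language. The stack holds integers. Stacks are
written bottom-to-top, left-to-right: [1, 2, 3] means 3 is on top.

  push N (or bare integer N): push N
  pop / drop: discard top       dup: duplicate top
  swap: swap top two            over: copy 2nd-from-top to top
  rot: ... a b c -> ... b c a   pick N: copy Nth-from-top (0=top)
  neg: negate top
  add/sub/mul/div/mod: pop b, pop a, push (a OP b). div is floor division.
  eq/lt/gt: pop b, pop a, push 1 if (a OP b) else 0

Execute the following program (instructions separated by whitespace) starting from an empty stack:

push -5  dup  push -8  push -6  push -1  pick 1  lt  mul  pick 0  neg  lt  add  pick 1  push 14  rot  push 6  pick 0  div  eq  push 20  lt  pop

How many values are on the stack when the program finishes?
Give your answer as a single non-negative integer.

Answer: 4

Derivation:
After 'push -5': stack = [-5] (depth 1)
After 'dup': stack = [-5, -5] (depth 2)
After 'push -8': stack = [-5, -5, -8] (depth 3)
After 'push -6': stack = [-5, -5, -8, -6] (depth 4)
After 'push -1': stack = [-5, -5, -8, -6, -1] (depth 5)
After 'pick 1': stack = [-5, -5, -8, -6, -1, -6] (depth 6)
After 'lt': stack = [-5, -5, -8, -6, 0] (depth 5)
After 'mul': stack = [-5, -5, -8, 0] (depth 4)
After 'pick 0': stack = [-5, -5, -8, 0, 0] (depth 5)
After 'neg': stack = [-5, -5, -8, 0, 0] (depth 5)
  ...
After 'pick 1': stack = [-5, -5, -8, -5] (depth 4)
After 'push 14': stack = [-5, -5, -8, -5, 14] (depth 5)
After 'rot': stack = [-5, -5, -5, 14, -8] (depth 5)
After 'push 6': stack = [-5, -5, -5, 14, -8, 6] (depth 6)
After 'pick 0': stack = [-5, -5, -5, 14, -8, 6, 6] (depth 7)
After 'div': stack = [-5, -5, -5, 14, -8, 1] (depth 6)
After 'eq': stack = [-5, -5, -5, 14, 0] (depth 5)
After 'push 20': stack = [-5, -5, -5, 14, 0, 20] (depth 6)
After 'lt': stack = [-5, -5, -5, 14, 1] (depth 5)
After 'pop': stack = [-5, -5, -5, 14] (depth 4)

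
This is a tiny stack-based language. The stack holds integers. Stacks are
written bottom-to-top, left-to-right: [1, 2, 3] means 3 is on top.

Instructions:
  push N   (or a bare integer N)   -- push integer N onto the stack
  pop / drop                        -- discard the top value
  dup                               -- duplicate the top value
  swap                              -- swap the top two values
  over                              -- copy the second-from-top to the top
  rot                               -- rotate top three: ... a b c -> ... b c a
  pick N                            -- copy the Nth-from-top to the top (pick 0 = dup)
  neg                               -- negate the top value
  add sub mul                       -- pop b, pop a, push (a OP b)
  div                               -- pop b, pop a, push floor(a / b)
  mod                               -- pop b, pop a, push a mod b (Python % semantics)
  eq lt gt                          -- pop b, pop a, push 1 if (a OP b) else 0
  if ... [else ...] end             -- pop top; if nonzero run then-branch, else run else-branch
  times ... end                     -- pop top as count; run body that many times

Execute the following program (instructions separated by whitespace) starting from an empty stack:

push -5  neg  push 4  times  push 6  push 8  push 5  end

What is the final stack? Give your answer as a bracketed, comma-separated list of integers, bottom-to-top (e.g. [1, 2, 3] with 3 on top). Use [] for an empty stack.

Answer: [5, 6, 8, 5, 6, 8, 5, 6, 8, 5, 6, 8, 5]

Derivation:
After 'push -5': [-5]
After 'neg': [5]
After 'push 4': [5, 4]
After 'times': [5]
After 'push 6': [5, 6]
After 'push 8': [5, 6, 8]
After 'push 5': [5, 6, 8, 5]
After 'push 6': [5, 6, 8, 5, 6]
After 'push 8': [5, 6, 8, 5, 6, 8]
After 'push 5': [5, 6, 8, 5, 6, 8, 5]
After 'push 6': [5, 6, 8, 5, 6, 8, 5, 6]
After 'push 8': [5, 6, 8, 5, 6, 8, 5, 6, 8]
After 'push 5': [5, 6, 8, 5, 6, 8, 5, 6, 8, 5]
After 'push 6': [5, 6, 8, 5, 6, 8, 5, 6, 8, 5, 6]
After 'push 8': [5, 6, 8, 5, 6, 8, 5, 6, 8, 5, 6, 8]
After 'push 5': [5, 6, 8, 5, 6, 8, 5, 6, 8, 5, 6, 8, 5]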